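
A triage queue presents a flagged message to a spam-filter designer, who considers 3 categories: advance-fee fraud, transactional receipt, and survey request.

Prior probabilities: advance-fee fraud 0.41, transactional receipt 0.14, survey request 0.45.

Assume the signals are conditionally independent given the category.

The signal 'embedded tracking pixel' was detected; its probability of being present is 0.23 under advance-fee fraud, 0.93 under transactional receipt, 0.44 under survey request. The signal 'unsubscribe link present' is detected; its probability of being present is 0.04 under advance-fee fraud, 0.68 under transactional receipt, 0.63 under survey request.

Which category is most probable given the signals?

Multiply each prior by the joint likelihood of the signal pattern:
  advance-fee fraud: 0.41 × 0.23 × 0.04 = 0.003772
  transactional receipt: 0.14 × 0.93 × 0.68 = 0.088536
  survey request: 0.45 × 0.44 × 0.63 = 0.12474
Normalizing constant Z = 0.003772 + 0.088536 + 0.12474 = 0.21705.
P(advance-fee fraud | evidence) ≈ 0.003772 / 0.21705 ≈ 0.017
P(transactional receipt | evidence) ≈ 0.088536 / 0.21705 ≈ 0.408
P(survey request | evidence) ≈ 0.12474 / 0.21705 ≈ 0.575
The largest is 0.575, so survey request is most probable.

survey request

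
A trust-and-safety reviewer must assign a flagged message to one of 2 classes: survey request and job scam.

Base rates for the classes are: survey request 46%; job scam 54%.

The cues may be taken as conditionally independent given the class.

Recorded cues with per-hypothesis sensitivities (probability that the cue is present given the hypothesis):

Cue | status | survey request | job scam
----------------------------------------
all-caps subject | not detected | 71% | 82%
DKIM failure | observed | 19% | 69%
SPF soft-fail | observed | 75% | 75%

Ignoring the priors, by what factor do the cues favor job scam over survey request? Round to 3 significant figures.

2.25

Joint likelihood of the cue pattern under each hypothesis (using 1 − P(present | H) for each absent cue):
  job scam: (1 − 0.82) × 0.69 × 0.75 = 0.09315
  survey request: (1 − 0.71) × 0.19 × 0.75 = 0.041325
Bayes factor = 0.09315 / 0.041325 ≈ 2.25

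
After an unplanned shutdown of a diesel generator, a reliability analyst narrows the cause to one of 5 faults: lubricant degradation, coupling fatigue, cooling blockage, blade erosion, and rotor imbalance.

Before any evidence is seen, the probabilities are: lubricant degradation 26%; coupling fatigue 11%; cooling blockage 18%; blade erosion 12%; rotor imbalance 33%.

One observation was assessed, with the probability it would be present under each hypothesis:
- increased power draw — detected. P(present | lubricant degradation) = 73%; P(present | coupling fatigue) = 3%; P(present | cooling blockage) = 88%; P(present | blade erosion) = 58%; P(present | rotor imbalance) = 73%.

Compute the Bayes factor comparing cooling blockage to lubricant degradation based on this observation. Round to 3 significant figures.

The Bayes factor is the ratio of the two likelihoods.
  cooling blockage: 0.88
  lubricant degradation: 0.73
Bayes factor = 0.88 / 0.73 ≈ 1.21

1.21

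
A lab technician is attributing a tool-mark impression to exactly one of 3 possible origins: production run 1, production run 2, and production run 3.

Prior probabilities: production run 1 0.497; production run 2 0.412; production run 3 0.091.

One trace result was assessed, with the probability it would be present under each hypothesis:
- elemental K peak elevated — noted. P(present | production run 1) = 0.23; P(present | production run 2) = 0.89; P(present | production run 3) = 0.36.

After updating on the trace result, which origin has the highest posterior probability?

By Bayes' rule, the unnormalized weight for each hypothesis is prior × likelihood:
  production run 1: 0.497 × 0.23 = 0.11431
  production run 2: 0.412 × 0.89 = 0.36668
  production run 3: 0.091 × 0.36 = 0.03276
Marginal likelihood of the evidence = 0.51375.
P(production run 1 | evidence) ≈ 0.11431 / 0.51375 ≈ 0.223
P(production run 2 | evidence) ≈ 0.36668 / 0.51375 ≈ 0.714
P(production run 3 | evidence) ≈ 0.03276 / 0.51375 ≈ 0.064
The largest is 0.714, so production run 2 is most probable.

production run 2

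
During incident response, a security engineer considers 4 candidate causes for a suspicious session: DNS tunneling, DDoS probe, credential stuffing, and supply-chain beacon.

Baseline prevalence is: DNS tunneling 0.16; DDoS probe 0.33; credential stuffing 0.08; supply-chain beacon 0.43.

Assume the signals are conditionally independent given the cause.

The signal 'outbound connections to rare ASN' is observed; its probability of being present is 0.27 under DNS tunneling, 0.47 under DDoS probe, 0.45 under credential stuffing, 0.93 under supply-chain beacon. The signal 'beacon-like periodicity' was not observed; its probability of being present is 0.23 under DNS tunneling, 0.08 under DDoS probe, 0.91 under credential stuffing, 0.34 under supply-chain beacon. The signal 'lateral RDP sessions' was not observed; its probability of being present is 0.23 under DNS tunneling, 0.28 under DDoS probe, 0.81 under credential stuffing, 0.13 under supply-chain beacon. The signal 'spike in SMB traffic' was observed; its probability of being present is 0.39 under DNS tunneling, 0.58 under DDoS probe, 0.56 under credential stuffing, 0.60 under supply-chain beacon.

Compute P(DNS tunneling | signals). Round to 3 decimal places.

0.048

For each hypothesis, the unnormalized posterior weight is prior × product of the signal likelihoods (using 1 − P(present | H) for each absent signal):
  DNS tunneling: 0.16 × 0.27 × (1 − 0.23) × (1 − 0.23) × 0.39 = 0.0099892
  DDoS probe: 0.33 × 0.47 × (1 − 0.08) × (1 − 0.28) × 0.58 = 0.059588
  credential stuffing: 0.08 × 0.45 × (1 − 0.91) × (1 − 0.81) × 0.56 = 0.00034474
  supply-chain beacon: 0.43 × 0.93 × (1 − 0.34) × (1 − 0.13) × 0.60 = 0.13777
Marginal likelihood of the evidence = 0.2077.
P(DNS tunneling | evidence) = 0.0099892 / 0.2077 ≈ 0.048.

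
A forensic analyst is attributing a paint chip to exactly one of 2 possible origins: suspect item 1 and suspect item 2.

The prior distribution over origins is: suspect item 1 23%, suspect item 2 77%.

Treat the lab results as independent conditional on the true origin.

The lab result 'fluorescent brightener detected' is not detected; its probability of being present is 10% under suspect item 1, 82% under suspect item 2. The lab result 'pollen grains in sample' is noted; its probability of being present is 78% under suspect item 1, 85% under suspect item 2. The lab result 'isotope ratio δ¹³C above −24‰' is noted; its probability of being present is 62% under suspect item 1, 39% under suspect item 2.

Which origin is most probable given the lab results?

suspect item 1

Multiply each prior by the joint likelihood of the lab result pattern (using 1 − P(present | H) for each absent lab result):
  suspect item 1: 0.23 × (1 − 0.10) × 0.78 × 0.62 = 0.10011
  suspect item 2: 0.77 × (1 − 0.82) × 0.85 × 0.39 = 0.045946
Normalizing constant Z = 0.10011 + 0.045946 = 0.14605.
P(suspect item 1 | evidence) ≈ 0.10011 / 0.14605 ≈ 0.685
P(suspect item 2 | evidence) ≈ 0.045946 / 0.14605 ≈ 0.315
The largest is 0.685, so suspect item 1 is most probable.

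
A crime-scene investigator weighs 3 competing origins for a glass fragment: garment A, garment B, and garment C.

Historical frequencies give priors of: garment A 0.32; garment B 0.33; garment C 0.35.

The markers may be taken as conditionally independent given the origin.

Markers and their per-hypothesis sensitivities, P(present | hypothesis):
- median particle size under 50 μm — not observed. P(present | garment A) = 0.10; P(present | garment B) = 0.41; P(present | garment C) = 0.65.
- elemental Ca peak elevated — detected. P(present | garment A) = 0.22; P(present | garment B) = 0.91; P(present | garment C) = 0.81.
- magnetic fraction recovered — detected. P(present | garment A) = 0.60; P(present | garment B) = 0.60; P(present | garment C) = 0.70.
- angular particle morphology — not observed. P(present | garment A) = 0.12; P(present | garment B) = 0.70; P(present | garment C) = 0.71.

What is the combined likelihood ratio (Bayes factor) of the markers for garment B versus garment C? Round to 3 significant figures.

1.68

The Bayes factor is the ratio of the joint likelihoods of the marker pattern under the two hypotheses (using 1 − P(present | H) for each absent marker).
  garment B: (1 − 0.41) × 0.91 × 0.60 × (1 − 0.70) = 0.096642
  garment C: (1 − 0.65) × 0.81 × 0.70 × (1 − 0.71) = 0.05755
Bayes factor = 0.096642 / 0.05755 ≈ 1.68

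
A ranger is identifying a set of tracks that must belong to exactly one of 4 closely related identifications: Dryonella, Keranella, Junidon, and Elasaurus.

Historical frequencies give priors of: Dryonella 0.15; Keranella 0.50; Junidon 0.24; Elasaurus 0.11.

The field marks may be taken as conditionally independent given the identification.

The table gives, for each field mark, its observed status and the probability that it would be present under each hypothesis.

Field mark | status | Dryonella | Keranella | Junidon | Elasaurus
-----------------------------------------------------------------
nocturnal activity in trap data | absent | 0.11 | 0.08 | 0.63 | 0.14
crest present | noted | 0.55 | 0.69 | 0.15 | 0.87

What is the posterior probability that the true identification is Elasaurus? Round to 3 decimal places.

0.169

Multiply each prior by the joint likelihood of the field mark pattern (using 1 − P(present | H) for each absent field mark):
  Dryonella: 0.15 × (1 − 0.11) × 0.55 = 0.073425
  Keranella: 0.50 × (1 − 0.08) × 0.69 = 0.3174
  Junidon: 0.24 × (1 − 0.63) × 0.15 = 0.01332
  Elasaurus: 0.11 × (1 − 0.14) × 0.87 = 0.082302
Marginal likelihood of the evidence = 0.48645.
P(Elasaurus | evidence) = 0.082302 / 0.48645 ≈ 0.169.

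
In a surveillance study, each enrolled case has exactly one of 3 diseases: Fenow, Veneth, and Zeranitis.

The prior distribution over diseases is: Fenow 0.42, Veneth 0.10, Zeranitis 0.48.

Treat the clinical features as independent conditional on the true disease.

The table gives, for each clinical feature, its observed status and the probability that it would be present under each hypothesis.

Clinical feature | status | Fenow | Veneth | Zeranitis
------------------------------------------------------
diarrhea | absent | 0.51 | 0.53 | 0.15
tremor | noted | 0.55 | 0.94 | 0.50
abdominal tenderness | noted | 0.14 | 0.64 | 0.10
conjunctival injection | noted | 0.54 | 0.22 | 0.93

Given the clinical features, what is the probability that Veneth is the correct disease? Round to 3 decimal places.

For each hypothesis, the unnormalized posterior weight is prior × product of the clinical feature likelihoods (using 1 − P(present | H) for each absent clinical feature):
  Fenow: 0.42 × (1 − 0.51) × 0.55 × 0.14 × 0.54 = 0.0085572
  Veneth: 0.10 × (1 − 0.53) × 0.94 × 0.64 × 0.22 = 0.0062205
  Zeranitis: 0.48 × (1 − 0.15) × 0.50 × 0.10 × 0.93 = 0.018972
Normalizing constant Z = 0.0085572 + 0.0062205 + 0.018972 = 0.03375.
P(Veneth | evidence) = 0.0062205 / 0.03375 ≈ 0.184.

0.184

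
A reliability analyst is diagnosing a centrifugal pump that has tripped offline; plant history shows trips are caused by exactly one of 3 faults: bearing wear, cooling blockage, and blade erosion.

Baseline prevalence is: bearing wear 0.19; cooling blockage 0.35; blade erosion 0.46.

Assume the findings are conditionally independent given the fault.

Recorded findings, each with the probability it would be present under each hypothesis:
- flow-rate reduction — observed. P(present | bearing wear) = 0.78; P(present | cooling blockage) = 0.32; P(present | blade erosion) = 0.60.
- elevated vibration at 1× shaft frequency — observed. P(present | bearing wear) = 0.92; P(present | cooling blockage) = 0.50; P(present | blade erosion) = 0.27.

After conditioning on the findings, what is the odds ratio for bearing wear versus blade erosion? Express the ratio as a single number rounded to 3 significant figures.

The normalizing constant cancels in an odds ratio, so compute prior × likelihood for the two hypotheses only:
  bearing wear: 0.19 × 0.78 × 0.92 = 0.13634
  blade erosion: 0.46 × 0.60 × 0.27 = 0.07452
Odds(bearing wear : blade erosion) = 0.13634 / 0.07452 ≈ 1.83.

1.83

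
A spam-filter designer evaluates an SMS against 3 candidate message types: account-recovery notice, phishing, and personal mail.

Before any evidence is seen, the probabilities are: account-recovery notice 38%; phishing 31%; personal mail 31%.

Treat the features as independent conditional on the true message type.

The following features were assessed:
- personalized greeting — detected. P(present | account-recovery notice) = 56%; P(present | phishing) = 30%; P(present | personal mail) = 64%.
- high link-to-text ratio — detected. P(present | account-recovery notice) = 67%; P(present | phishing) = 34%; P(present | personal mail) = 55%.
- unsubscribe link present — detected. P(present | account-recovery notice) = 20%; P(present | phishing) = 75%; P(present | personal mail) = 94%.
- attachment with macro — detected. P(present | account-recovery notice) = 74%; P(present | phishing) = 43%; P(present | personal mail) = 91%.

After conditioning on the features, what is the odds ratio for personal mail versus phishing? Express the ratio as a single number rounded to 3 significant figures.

9.15

Posterior odds equal prior odds times the likelihood ratio; only the two competing hypotheses matter.
  personal mail: 0.31 × 0.64 × 0.55 × 0.94 × 0.91 = 0.093341
  phishing: 0.31 × 0.30 × 0.34 × 0.75 × 0.43 = 0.010197
Odds(personal mail : phishing) = 0.093341 / 0.010197 ≈ 9.15.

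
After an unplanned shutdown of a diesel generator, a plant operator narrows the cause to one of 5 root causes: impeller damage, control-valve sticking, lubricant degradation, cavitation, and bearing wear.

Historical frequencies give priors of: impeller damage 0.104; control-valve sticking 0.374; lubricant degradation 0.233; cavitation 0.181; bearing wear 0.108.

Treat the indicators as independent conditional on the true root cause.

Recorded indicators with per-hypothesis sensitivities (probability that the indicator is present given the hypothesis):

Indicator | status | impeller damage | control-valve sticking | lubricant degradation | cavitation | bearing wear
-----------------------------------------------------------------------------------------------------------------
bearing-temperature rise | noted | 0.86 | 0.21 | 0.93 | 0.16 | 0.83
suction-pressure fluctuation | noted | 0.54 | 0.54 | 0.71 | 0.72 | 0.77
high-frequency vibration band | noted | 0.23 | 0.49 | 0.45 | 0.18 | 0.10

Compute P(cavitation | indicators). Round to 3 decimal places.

Multiply each prior by the joint likelihood of the indicator pattern:
  impeller damage: 0.104 × 0.86 × 0.54 × 0.23 = 0.011108
  control-valve sticking: 0.374 × 0.21 × 0.54 × 0.49 = 0.020782
  lubricant degradation: 0.233 × 0.93 × 0.71 × 0.45 = 0.069232
  cavitation: 0.181 × 0.16 × 0.72 × 0.18 = 0.0037532
  bearing wear: 0.108 × 0.83 × 0.77 × 0.10 = 0.0069023
Normalizing constant Z = 0.011108 + 0.020782 + 0.069232 + 0.0037532 + 0.0069023 = 0.11178.
P(cavitation | evidence) = 0.0037532 / 0.11178 ≈ 0.034.

0.034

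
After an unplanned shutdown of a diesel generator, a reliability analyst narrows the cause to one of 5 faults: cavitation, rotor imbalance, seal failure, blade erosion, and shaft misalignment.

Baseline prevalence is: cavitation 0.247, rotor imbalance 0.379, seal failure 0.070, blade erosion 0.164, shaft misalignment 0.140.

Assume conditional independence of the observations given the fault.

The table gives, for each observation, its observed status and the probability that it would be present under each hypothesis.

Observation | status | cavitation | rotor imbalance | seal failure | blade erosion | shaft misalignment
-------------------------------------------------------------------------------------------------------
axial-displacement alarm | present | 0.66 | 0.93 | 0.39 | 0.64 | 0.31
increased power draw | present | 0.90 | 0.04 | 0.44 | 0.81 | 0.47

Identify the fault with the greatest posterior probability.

By Bayes' rule with conditional independence, the unnormalized weight for each hypothesis is prior × ∏ likelihoods:
  cavitation: 0.247 × 0.66 × 0.90 = 0.14672
  rotor imbalance: 0.379 × 0.93 × 0.04 = 0.014099
  seal failure: 0.070 × 0.39 × 0.44 = 0.012012
  blade erosion: 0.164 × 0.64 × 0.81 = 0.085018
  shaft misalignment: 0.140 × 0.31 × 0.47 = 0.020398
Marginal likelihood of the evidence = 0.27824.
P(cavitation | evidence) ≈ 0.14672 / 0.27824 ≈ 0.527
P(rotor imbalance | evidence) ≈ 0.014099 / 0.27824 ≈ 0.051
P(seal failure | evidence) ≈ 0.012012 / 0.27824 ≈ 0.043
P(blade erosion | evidence) ≈ 0.085018 / 0.27824 ≈ 0.306
P(shaft misalignment | evidence) ≈ 0.020398 / 0.27824 ≈ 0.073
The largest is 0.527, so cavitation is most probable.

cavitation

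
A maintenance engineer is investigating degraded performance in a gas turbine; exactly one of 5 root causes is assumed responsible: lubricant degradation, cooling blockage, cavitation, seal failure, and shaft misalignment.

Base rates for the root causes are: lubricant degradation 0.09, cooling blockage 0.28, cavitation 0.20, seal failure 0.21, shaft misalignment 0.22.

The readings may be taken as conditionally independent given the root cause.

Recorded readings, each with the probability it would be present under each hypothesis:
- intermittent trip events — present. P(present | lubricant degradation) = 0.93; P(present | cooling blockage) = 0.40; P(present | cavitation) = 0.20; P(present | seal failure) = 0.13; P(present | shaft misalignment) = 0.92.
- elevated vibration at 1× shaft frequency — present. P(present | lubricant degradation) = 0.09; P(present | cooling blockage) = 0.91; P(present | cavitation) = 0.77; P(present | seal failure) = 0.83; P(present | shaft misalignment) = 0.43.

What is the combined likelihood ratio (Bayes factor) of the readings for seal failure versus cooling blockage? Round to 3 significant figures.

Joint likelihood of the reading pattern under each hypothesis:
  seal failure: 0.13 × 0.83 = 0.1079
  cooling blockage: 0.40 × 0.91 = 0.364
Bayes factor = 0.1079 / 0.364 ≈ 0.296

0.296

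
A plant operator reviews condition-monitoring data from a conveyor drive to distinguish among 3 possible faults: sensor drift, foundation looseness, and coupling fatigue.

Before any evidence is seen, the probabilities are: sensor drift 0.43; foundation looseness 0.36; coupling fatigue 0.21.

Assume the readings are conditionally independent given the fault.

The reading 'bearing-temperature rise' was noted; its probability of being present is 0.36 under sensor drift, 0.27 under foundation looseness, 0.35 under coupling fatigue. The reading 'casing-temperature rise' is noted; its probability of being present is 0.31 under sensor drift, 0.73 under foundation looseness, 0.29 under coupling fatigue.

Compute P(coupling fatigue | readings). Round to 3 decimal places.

0.152

For each hypothesis, the unnormalized posterior weight is prior × product of the reading likelihoods:
  sensor drift: 0.43 × 0.36 × 0.31 = 0.047988
  foundation looseness: 0.36 × 0.27 × 0.73 = 0.070956
  coupling fatigue: 0.21 × 0.35 × 0.29 = 0.021315
The unnormalized weights sum to 0.14026.
P(coupling fatigue | evidence) = 0.021315 / 0.14026 ≈ 0.152.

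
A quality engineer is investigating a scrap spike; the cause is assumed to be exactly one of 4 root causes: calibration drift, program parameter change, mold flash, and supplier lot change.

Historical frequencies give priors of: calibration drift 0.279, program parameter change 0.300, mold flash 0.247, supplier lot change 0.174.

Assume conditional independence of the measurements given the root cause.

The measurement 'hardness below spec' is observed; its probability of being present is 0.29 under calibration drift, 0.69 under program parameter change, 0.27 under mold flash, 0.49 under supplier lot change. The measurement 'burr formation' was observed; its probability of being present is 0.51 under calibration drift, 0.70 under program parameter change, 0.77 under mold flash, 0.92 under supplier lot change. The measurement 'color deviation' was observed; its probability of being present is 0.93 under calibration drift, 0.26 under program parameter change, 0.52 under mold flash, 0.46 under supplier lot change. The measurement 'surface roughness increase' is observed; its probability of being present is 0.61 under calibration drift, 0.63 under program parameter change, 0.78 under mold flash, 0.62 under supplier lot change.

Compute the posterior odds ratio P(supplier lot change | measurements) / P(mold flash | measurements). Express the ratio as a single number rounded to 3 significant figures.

The normalizing constant cancels in an odds ratio, so compute prior × likelihood for the two hypotheses only:
  supplier lot change: 0.174 × 0.49 × 0.92 × 0.46 × 0.62 = 0.022371
  mold flash: 0.247 × 0.27 × 0.77 × 0.52 × 0.78 = 0.020828
Posterior odds = 0.022371 / 0.020828 ≈ 1.07.

1.07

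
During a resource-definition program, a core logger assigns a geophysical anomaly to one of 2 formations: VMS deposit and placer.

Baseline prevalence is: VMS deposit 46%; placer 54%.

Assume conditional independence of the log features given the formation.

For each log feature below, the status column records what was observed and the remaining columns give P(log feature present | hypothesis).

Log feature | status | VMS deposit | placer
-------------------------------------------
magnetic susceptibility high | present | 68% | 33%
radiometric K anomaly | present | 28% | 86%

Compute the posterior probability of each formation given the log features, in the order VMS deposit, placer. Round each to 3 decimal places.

0.364, 0.636

By Bayes' rule with conditional independence, the unnormalized weight for each hypothesis is prior × ∏ likelihoods:
  VMS deposit: 0.46 × 0.68 × 0.28 = 0.087584
  placer: 0.54 × 0.33 × 0.86 = 0.15325
Marginal likelihood of the evidence = 0.24084.
P(VMS deposit | evidence) = 0.087584 / 0.24084 ≈ 0.364
P(placer | evidence) = 0.15325 / 0.24084 ≈ 0.636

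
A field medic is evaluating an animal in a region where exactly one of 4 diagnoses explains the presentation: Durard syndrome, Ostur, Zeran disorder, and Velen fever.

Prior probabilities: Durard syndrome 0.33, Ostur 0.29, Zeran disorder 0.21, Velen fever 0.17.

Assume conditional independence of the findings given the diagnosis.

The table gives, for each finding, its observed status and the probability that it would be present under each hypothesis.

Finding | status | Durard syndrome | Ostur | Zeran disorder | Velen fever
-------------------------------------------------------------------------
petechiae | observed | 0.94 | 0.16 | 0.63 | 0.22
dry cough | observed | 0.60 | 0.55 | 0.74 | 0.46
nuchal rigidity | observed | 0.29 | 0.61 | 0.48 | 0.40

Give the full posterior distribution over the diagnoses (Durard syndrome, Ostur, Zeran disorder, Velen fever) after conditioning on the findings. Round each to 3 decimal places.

0.437, 0.126, 0.381, 0.056

Multiply each prior by the joint likelihood of the evidence pattern:
  Durard syndrome: 0.33 × 0.94 × 0.60 × 0.29 = 0.053975
  Ostur: 0.29 × 0.16 × 0.55 × 0.61 = 0.015567
  Zeran disorder: 0.21 × 0.63 × 0.74 × 0.48 = 0.046993
  Velen fever: 0.17 × 0.22 × 0.46 × 0.40 = 0.0068816
Normalizing constant Z = 0.053975 + 0.015567 + 0.046993 + 0.0068816 = 0.12342.
P(Durard syndrome | evidence) = 0.053975 / 0.12342 ≈ 0.437
P(Ostur | evidence) = 0.015567 / 0.12342 ≈ 0.126
P(Zeran disorder | evidence) = 0.046993 / 0.12342 ≈ 0.381
P(Velen fever | evidence) = 0.0068816 / 0.12342 ≈ 0.056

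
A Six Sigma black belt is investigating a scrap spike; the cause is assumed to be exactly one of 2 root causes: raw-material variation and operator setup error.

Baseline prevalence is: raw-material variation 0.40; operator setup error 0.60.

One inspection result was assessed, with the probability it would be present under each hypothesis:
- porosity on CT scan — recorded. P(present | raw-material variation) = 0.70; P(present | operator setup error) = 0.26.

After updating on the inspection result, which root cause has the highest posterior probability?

For each hypothesis, the unnormalized posterior weight is prior × likelihood:
  raw-material variation: 0.40 × 0.70 = 0.28
  operator setup error: 0.60 × 0.26 = 0.156
Normalizing constant Z = 0.28 + 0.156 = 0.436.
P(raw-material variation | evidence) ≈ 0.28 / 0.436 ≈ 0.642
P(operator setup error | evidence) ≈ 0.156 / 0.436 ≈ 0.358
The largest is 0.642, so raw-material variation is most probable.

raw-material variation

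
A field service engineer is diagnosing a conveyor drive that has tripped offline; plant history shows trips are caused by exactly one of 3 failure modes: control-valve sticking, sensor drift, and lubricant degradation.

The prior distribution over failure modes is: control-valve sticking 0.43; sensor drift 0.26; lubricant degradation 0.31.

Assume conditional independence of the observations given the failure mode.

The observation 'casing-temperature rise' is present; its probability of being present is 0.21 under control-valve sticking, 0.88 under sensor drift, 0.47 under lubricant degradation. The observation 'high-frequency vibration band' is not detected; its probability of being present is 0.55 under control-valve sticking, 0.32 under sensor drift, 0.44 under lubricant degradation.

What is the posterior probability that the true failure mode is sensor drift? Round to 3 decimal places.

0.560

Multiply each prior by the joint likelihood of the evidence pattern (using 1 − P(present | H) for each absent observation):
  control-valve sticking: 0.43 × 0.21 × (1 − 0.55) = 0.040635
  sensor drift: 0.26 × 0.88 × (1 − 0.32) = 0.15558
  lubricant degradation: 0.31 × 0.47 × (1 − 0.44) = 0.081592
The unnormalized weights sum to 0.27781.
P(sensor drift | evidence) = 0.15558 / 0.27781 ≈ 0.560.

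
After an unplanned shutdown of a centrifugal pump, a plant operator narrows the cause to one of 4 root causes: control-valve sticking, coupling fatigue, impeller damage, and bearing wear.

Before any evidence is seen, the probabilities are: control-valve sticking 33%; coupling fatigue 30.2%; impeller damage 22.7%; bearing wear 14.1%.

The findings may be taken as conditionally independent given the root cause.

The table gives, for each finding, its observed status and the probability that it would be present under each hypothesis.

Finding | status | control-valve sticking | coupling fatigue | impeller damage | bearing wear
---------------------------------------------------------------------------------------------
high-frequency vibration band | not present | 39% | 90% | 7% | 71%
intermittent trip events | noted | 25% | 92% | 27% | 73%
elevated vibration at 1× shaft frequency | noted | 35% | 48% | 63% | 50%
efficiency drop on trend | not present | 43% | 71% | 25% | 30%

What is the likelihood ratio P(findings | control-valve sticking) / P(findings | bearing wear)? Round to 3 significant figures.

The Bayes factor is the ratio of the joint likelihoods of the evidence pattern under the two hypotheses (using 1 − P(present | H) for each absent finding).
  control-valve sticking: (1 − 0.39) × 0.25 × 0.35 × (1 − 0.43) = 0.030424
  bearing wear: (1 − 0.71) × 0.73 × 0.50 × (1 − 0.30) = 0.074095
Bayes factor = 0.030424 / 0.074095 ≈ 0.411

0.411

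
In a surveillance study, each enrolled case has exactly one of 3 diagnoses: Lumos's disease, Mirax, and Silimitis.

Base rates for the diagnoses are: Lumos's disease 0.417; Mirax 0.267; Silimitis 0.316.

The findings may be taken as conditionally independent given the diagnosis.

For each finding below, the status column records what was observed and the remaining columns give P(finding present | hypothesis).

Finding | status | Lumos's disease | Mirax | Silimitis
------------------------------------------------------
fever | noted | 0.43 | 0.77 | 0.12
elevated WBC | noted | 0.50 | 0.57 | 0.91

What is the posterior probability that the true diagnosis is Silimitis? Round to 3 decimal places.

By Bayes' rule with conditional independence, the unnormalized weight for each hypothesis is prior × ∏ likelihoods:
  Lumos's disease: 0.417 × 0.43 × 0.50 = 0.089655
  Mirax: 0.267 × 0.77 × 0.57 = 0.11719
  Silimitis: 0.316 × 0.12 × 0.91 = 0.034507
Marginal likelihood of the evidence = 0.24135.
P(Silimitis | evidence) = 0.034507 / 0.24135 ≈ 0.143.

0.143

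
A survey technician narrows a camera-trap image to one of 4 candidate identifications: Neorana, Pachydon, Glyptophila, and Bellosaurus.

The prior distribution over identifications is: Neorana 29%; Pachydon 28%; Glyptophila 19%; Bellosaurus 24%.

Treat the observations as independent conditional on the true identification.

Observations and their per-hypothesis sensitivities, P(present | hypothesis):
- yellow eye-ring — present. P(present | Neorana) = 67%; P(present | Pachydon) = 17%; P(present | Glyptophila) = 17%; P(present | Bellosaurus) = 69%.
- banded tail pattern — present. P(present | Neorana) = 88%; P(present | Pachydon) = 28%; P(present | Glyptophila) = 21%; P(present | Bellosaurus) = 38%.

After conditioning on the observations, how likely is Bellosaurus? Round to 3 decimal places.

0.248

For each hypothesis, the unnormalized posterior weight is prior × product of the observation likelihoods:
  Neorana: 0.29 × 0.67 × 0.88 = 0.17098
  Pachydon: 0.28 × 0.17 × 0.28 = 0.013328
  Glyptophila: 0.19 × 0.17 × 0.21 = 0.006783
  Bellosaurus: 0.24 × 0.69 × 0.38 = 0.062928
The unnormalized weights sum to 0.25402.
P(Bellosaurus | evidence) = 0.062928 / 0.25402 ≈ 0.248.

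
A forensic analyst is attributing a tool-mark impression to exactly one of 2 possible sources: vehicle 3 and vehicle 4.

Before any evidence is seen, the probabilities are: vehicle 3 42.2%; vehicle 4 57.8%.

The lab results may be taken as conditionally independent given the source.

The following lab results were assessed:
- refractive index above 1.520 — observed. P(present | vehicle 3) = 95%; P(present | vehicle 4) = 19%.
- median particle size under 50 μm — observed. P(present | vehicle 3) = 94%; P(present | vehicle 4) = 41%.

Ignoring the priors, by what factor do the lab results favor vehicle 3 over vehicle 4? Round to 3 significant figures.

11.5

Take the product of per-lab result likelihoods under each hypothesis, then divide.
  vehicle 3: 0.95 × 0.94 = 0.893
  vehicle 4: 0.19 × 0.41 = 0.0779
Bayes factor = 0.893 / 0.0779 ≈ 11.5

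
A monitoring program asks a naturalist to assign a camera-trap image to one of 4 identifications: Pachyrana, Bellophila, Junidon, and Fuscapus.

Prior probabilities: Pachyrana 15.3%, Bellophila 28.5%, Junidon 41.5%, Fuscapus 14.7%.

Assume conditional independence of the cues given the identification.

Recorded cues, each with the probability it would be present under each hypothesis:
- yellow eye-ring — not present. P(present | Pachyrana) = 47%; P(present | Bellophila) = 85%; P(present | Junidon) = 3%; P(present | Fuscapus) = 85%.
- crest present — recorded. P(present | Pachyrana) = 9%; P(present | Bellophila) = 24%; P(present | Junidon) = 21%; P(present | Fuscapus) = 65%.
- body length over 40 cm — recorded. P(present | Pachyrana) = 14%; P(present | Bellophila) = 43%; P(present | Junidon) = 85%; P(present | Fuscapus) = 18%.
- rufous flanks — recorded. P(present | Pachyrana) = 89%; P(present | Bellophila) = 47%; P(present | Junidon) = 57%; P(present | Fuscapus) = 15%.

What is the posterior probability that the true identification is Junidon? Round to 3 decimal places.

For each hypothesis, the unnormalized posterior weight is prior × product of the cue likelihoods (using 1 − P(present | H) for each absent cue):
  Pachyrana: 0.153 × (1 − 0.47) × 0.09 × 0.14 × 0.89 = 0.00090934
  Bellophila: 0.285 × (1 − 0.85) × 0.24 × 0.43 × 0.47 = 0.0020735
  Junidon: 0.415 × (1 − 0.03) × 0.21 × 0.85 × 0.57 = 0.040957
  Fuscapus: 0.147 × (1 − 0.85) × 0.65 × 0.18 × 0.15 = 0.00038698
Normalizing constant Z = 0.00090934 + 0.0020735 + 0.040957 + 0.00038698 = 0.044327.
P(Junidon | evidence) = 0.040957 / 0.044327 ≈ 0.924.

0.924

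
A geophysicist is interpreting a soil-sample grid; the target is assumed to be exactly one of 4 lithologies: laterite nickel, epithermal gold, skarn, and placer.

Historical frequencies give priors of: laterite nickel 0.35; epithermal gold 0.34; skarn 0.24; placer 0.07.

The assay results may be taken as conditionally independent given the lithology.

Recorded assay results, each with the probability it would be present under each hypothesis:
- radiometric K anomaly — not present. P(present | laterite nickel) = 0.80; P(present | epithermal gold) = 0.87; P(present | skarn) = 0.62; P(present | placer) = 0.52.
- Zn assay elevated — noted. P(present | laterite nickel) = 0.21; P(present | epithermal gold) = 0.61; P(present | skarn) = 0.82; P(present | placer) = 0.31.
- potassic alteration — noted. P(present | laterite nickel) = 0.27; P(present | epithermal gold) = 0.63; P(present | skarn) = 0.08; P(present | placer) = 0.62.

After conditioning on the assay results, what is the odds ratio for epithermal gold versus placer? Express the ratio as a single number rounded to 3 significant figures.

2.63

Unnormalized posterior weight (prior times the assay result likelihoods) for each of the two hypotheses (using 1 − P(present | H) for each absent assay result):
  epithermal gold: 0.34 × (1 − 0.87) × 0.61 × 0.63 = 0.016986
  placer: 0.07 × (1 − 0.52) × 0.31 × 0.62 = 0.0064579
Posterior odds = 0.016986 / 0.0064579 ≈ 2.63.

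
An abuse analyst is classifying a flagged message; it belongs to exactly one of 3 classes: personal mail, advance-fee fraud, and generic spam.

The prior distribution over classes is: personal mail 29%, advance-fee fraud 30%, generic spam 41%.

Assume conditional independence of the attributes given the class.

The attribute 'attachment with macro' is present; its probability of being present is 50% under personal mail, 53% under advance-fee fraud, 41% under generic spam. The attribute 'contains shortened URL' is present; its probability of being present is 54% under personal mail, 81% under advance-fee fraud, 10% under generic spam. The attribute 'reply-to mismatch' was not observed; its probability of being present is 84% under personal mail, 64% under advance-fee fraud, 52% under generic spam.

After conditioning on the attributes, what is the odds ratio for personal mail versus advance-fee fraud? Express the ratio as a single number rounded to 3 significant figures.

Posterior odds equal prior odds times the likelihood ratio; only the two competing hypotheses matter (using 1 − P(present | H) for each absent attribute).
  personal mail: 0.29 × 0.50 × 0.54 × (1 − 0.84) = 0.012528
  advance-fee fraud: 0.30 × 0.53 × 0.81 × (1 − 0.64) = 0.046364
Posterior odds = 0.012528 / 0.046364 ≈ 0.270.

0.270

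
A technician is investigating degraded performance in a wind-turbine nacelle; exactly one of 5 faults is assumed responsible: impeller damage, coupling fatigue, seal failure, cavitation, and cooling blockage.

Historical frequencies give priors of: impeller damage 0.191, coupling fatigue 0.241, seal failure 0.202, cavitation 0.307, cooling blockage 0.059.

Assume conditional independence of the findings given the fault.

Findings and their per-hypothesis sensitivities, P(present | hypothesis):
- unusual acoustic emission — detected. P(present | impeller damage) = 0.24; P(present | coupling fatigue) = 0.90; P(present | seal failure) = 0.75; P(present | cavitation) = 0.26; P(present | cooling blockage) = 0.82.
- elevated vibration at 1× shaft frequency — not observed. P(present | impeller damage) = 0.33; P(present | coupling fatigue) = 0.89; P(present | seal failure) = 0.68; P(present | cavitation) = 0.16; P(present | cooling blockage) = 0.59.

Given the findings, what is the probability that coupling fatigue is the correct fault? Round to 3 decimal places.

0.126

By Bayes' rule with conditional independence, the unnormalized weight for each hypothesis is prior × ∏ likelihoods (using 1 − P(present | H) for each absent finding):
  impeller damage: 0.191 × 0.24 × (1 − 0.33) = 0.030713
  coupling fatigue: 0.241 × 0.90 × (1 − 0.89) = 0.023859
  seal failure: 0.202 × 0.75 × (1 − 0.68) = 0.04848
  cavitation: 0.307 × 0.26 × (1 − 0.16) = 0.067049
  cooling blockage: 0.059 × 0.82 × (1 − 0.59) = 0.019836
The unnormalized weights sum to 0.18994.
P(coupling fatigue | evidence) = 0.023859 / 0.18994 ≈ 0.126.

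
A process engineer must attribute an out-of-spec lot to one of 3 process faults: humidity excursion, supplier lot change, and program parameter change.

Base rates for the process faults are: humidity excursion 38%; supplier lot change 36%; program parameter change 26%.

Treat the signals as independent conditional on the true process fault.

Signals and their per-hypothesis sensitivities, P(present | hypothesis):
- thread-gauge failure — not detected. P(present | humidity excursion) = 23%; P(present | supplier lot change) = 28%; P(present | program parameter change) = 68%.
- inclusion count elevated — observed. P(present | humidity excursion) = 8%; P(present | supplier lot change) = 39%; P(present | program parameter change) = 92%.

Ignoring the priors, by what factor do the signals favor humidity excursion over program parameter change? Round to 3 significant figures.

Take the product of per-signal likelihoods under each hypothesis (using 1 − P(present | H) for each absent signal), then divide.
  humidity excursion: (1 − 0.23) × 0.08 = 0.0616
  program parameter change: (1 − 0.68) × 0.92 = 0.2944
Bayes factor = 0.0616 / 0.2944 ≈ 0.209

0.209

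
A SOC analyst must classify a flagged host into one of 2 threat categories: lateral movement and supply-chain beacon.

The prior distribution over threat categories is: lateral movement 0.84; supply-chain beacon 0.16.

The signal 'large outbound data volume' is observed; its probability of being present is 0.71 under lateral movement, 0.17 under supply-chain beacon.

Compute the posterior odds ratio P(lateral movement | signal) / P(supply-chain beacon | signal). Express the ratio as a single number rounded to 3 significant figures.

21.9

Unnormalized posterior weight (prior times the signal likelihood) for each of the two hypotheses:
  lateral movement: 0.84 × 0.71 = 0.5964
  supply-chain beacon: 0.16 × 0.17 = 0.0272
Posterior odds = 0.5964 / 0.0272 ≈ 21.9.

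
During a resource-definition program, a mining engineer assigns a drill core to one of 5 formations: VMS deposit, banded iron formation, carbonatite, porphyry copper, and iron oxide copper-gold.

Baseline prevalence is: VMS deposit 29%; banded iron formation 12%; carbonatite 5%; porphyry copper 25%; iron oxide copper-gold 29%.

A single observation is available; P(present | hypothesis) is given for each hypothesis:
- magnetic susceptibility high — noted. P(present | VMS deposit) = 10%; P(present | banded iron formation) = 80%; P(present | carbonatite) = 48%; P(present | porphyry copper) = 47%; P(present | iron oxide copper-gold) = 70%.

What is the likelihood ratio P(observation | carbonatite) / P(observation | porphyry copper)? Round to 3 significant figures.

The Bayes factor is the ratio of the two likelihoods.
  carbonatite: 0.48
  porphyry copper: 0.47
Bayes factor = 0.48 / 0.47 ≈ 1.02

1.02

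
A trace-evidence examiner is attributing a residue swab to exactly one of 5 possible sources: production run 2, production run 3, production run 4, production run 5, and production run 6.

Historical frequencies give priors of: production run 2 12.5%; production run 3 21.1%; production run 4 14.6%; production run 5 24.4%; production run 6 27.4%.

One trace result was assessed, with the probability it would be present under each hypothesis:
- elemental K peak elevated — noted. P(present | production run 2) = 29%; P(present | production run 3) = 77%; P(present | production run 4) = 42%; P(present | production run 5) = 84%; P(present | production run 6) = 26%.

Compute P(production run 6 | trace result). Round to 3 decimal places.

0.133

For each hypothesis, the unnormalized posterior weight is prior × likelihood:
  production run 2: 0.125 × 0.29 = 0.03625
  production run 3: 0.211 × 0.77 = 0.16247
  production run 4: 0.146 × 0.42 = 0.06132
  production run 5: 0.244 × 0.84 = 0.20496
  production run 6: 0.274 × 0.26 = 0.07124
Normalizing constant Z = 0.03625 + 0.16247 + 0.06132 + 0.20496 + 0.07124 = 0.53624.
P(production run 6 | evidence) = 0.07124 / 0.53624 ≈ 0.133.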